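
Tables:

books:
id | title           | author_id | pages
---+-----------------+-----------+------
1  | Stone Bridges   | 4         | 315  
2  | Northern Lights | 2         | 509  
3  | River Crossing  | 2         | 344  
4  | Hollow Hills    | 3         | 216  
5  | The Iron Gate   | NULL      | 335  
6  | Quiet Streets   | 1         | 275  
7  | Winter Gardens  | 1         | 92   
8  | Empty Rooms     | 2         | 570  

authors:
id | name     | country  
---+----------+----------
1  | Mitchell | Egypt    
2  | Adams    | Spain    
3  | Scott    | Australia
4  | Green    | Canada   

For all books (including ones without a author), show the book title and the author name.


LEFT JOIN keeps every row from books (the left table); where author_id has no match in authors, the author columns become NULL. Walk through each book:
  - book 1 (Stone Bridges): author_id=4 -> matches Green
  - book 2 (Northern Lights): author_id=2 -> matches Adams
  - book 3 (River Crossing): author_id=2 -> matches Adams
  - book 4 (Hollow Hills): author_id=3 -> matches Scott
  - book 5 (The Iron Gate): author_id=NULL, no match -> kept with NULL
  - book 6 (Quiet Streets): author_id=1 -> matches Mitchell
  - book 7 (Winter Gardens): author_id=1 -> matches Mitchell
  - book 8 (Empty Rooms): author_id=2 -> matches Adams
All 8 rows appear; 1 has NULL author.

SQL:
SELECT a.title, b.name AS author
FROM books a
LEFT JOIN authors b ON a.author_id = b.id

Result:
title           | author  
----------------+---------
Stone Bridges   | Green   
Northern Lights | Adams   
River Crossing  | Adams   
Hollow Hills    | Scott   
The Iron Gate   | NULL    
Quiet Streets   | Mitchell
Winter Gardens  | Mitchell
Empty Rooms     | Adams   


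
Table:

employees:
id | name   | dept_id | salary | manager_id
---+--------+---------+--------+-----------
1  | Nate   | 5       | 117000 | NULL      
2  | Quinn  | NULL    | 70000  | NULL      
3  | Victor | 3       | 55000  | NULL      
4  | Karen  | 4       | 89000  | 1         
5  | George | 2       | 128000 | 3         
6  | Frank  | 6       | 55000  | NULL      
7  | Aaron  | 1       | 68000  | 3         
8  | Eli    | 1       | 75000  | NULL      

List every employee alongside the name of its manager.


This is a self-join: employees is joined to a second copy of itself, matching each row's manager_id to another row's id. Use LEFT JOIN so rows with manager_id=NULL are kept.
  - employee 1 (Nate): manager_id=NULL -> NULL
  - employee 2 (Quinn): manager_id=NULL -> NULL
  - employee 3 (Victor): manager_id=NULL -> NULL
  - employee 4 (Karen): manager_id=1 -> Nate
  - employee 5 (George): manager_id=3 -> Victor
  - employee 6 (Frank): manager_id=NULL -> NULL
  - employee 7 (Aaron): manager_id=3 -> Victor
  - employee 8 (Eli): manager_id=NULL -> NULL

SQL:
SELECT a.name AS item, b.name AS manager
FROM employees a
LEFT JOIN employees b ON a.manager_id = b.id

Result:
item   | manager
-------+--------
Nate   | NULL   
Quinn  | NULL   
Victor | NULL   
Karen  | Nate   
George | Victor 
Frank  | NULL   
Aaron  | Victor 
Eli    | NULL   


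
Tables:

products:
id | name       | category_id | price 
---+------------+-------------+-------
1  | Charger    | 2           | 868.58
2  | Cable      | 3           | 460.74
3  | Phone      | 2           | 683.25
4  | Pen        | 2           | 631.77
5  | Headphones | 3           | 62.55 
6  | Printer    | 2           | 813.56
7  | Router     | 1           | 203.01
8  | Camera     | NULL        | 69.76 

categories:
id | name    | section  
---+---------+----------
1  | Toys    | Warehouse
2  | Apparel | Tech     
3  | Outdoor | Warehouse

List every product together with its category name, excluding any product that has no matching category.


INNER JOIN keeps only products rows whose category_id matches an id in categories. Walk through each product:
  - product 1 (Charger): category_id=2 -> matches Apparel
  - product 2 (Cable): category_id=3 -> matches Outdoor
  - product 3 (Phone): category_id=2 -> matches Apparel
  - product 4 (Pen): category_id=2 -> matches Apparel
  - product 5 (Headphones): category_id=3 -> matches Outdoor
  - product 6 (Printer): category_id=2 -> matches Apparel
  - product 7 (Router): category_id=1 -> matches Toys
  - product 8 (Camera): category_id=NULL, no match -> dropped
So 1 of 8 rows is dropped.

SQL:
SELECT a.name, b.name AS category
FROM products a
INNER JOIN categories b ON a.category_id = b.id

Result:
name       | category
-----------+---------
Charger    | Apparel 
Cable      | Outdoor 
Phone      | Apparel 
Pen        | Apparel 
Headphones | Outdoor 
Printer    | Apparel 
Router     | Toys    


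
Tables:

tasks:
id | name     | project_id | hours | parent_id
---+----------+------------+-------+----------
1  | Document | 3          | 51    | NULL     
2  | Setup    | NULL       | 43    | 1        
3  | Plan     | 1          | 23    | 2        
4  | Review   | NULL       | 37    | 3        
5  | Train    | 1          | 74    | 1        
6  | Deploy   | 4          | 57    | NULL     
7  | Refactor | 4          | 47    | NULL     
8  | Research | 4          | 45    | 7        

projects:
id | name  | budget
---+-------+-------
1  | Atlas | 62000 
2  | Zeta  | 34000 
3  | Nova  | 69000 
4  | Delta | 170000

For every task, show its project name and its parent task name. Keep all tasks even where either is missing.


Two LEFT JOINs from the same base table tasks: one to projects via project_id, one to tasks itself via parent_id. Both are LEFT so every task is preserved.
Match against projects:
  - task 1 (Document): project_id=3 -> matches Nova
  - task 2 (Setup): project_id=NULL, no match -> kept with NULL
  - task 3 (Plan): project_id=1 -> matches Atlas
  - task 4 (Review): project_id=NULL, no match -> kept with NULL
  - task 5 (Train): project_id=1 -> matches Atlas
  - task 6 (Deploy): project_id=4 -> matches Delta
  - task 7 (Refactor): project_id=4 -> matches Delta
  - task 8 (Research): project_id=4 -> matches Delta
Match against tasks (self):
  - task 1 (Document): parent_id=NULL -> NULL
  - task 2 (Setup): parent_id=1 -> Document
  - task 3 (Plan): parent_id=2 -> Setup
  - task 4 (Review): parent_id=3 -> Plan
  - task 5 (Train): parent_id=1 -> Document
  - task 6 (Deploy): parent_id=NULL -> NULL
  - task 7 (Refactor): parent_id=NULL -> NULL
  - task 8 (Research): parent_id=7 -> Refactor

SQL:
SELECT a.name, b.name AS project, c.name AS parent
FROM tasks a
LEFT JOIN projects b ON a.project_id = b.id
LEFT JOIN tasks c ON a.parent_id = c.id

Result:
name     | project | parent  
---------+---------+---------
Document | Nova    | NULL    
Setup    | NULL    | Document
Plan     | Atlas   | Setup   
Review   | NULL    | Plan    
Train    | Atlas   | Document
Deploy   | Delta   | NULL    
Refactor | Delta   | NULL    
Research | Delta   | Refactor


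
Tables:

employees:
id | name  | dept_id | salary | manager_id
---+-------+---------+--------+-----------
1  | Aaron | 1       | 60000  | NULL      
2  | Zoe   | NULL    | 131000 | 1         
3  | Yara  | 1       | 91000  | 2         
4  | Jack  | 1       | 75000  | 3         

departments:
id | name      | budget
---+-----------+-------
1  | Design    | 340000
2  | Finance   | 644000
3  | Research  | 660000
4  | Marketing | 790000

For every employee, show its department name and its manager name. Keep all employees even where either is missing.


Two LEFT JOINs from the same base table employees: one to departments via dept_id, one to employees itself via manager_id. Both are LEFT so every employee is preserved.
Match against departments:
  - employee 1 (Aaron): dept_id=1 -> matches Design
  - employee 2 (Zoe): dept_id=NULL, no match -> kept with NULL
  - employee 3 (Yara): dept_id=1 -> matches Design
  - employee 4 (Jack): dept_id=1 -> matches Design
Match against employees (self):
  - employee 1 (Aaron): manager_id=NULL -> NULL
  - employee 2 (Zoe): manager_id=1 -> Aaron
  - employee 3 (Yara): manager_id=2 -> Zoe
  - employee 4 (Jack): manager_id=3 -> Yara

SQL:
SELECT a.name, b.name AS department, c.name AS manager
FROM employees a
LEFT JOIN departments b ON a.dept_id = b.id
LEFT JOIN employees c ON a.manager_id = c.id

Result:
name  | department | manager
------+------------+--------
Aaron | Design     | NULL   
Zoe   | NULL       | Aaron  
Yara  | Design     | Zoe    
Jack  | Design     | Yara   


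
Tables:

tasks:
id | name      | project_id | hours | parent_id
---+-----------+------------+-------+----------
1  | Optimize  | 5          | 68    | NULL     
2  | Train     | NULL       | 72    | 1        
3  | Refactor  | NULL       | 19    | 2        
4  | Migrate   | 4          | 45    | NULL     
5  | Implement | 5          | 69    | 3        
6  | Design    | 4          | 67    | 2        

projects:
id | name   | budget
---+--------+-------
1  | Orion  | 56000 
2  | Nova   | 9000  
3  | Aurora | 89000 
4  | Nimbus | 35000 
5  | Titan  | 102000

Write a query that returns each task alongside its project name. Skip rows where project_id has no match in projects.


INNER JOIN keeps only tasks rows whose project_id matches an id in projects. Walk through each task:
  - task 1 (Optimize): project_id=5 -> matches Titan
  - task 2 (Train): project_id=NULL, no match -> dropped
  - task 3 (Refactor): project_id=NULL, no match -> dropped
  - task 4 (Migrate): project_id=4 -> matches Nimbus
  - task 5 (Implement): project_id=5 -> matches Titan
  - task 6 (Design): project_id=4 -> matches Nimbus
So 2 of 6 rows are dropped.

SQL:
SELECT a.name, b.name AS project
FROM tasks a
INNER JOIN projects b ON a.project_id = b.id

Result:
name      | project
----------+--------
Optimize  | Titan  
Migrate   | Nimbus 
Implement | Titan  
Design    | Nimbus 


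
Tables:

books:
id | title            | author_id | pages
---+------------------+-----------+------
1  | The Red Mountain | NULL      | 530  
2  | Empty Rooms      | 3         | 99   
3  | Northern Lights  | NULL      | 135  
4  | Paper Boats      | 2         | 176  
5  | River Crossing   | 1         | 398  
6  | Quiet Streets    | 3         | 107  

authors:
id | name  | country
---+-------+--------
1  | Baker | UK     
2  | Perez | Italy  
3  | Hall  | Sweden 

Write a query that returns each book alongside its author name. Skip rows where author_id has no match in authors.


INNER JOIN keeps only books rows whose author_id matches an id in authors. Walk through each book:
  - book 1 (The Red Mountain): author_id=NULL, no match -> dropped
  - book 2 (Empty Rooms): author_id=3 -> matches Hall
  - book 3 (Northern Lights): author_id=NULL, no match -> dropped
  - book 4 (Paper Boats): author_id=2 -> matches Perez
  - book 5 (River Crossing): author_id=1 -> matches Baker
  - book 6 (Quiet Streets): author_id=3 -> matches Hall
So 2 of 6 rows are dropped.

SQL:
SELECT a.title, b.name AS author
FROM books a
INNER JOIN authors b ON a.author_id = b.id

Result:
title          | author
---------------+-------
Empty Rooms    | Hall  
Paper Boats    | Perez 
River Crossing | Baker 
Quiet Streets  | Hall  


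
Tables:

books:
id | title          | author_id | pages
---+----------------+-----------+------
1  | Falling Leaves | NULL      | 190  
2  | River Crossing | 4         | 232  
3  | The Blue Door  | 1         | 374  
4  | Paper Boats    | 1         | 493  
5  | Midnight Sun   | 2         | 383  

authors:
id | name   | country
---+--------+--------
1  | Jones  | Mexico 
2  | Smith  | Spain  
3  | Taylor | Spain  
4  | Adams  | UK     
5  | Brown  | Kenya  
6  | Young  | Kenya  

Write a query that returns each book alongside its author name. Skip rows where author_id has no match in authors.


INNER JOIN keeps only books rows whose author_id matches an id in authors. Walk through each book:
  - book 1 (Falling Leaves): author_id=NULL, no match -> dropped
  - book 2 (River Crossing): author_id=4 -> matches Adams
  - book 3 (The Blue Door): author_id=1 -> matches Jones
  - book 4 (Paper Boats): author_id=1 -> matches Jones
  - book 5 (Midnight Sun): author_id=2 -> matches Smith
So 1 of 5 rows is dropped.

SQL:
SELECT a.title, b.name AS author
FROM books a
INNER JOIN authors b ON a.author_id = b.id

Result:
title          | author
---------------+-------
River Crossing | Adams 
The Blue Door  | Jones 
Paper Boats    | Jones 
Midnight Sun   | Smith 


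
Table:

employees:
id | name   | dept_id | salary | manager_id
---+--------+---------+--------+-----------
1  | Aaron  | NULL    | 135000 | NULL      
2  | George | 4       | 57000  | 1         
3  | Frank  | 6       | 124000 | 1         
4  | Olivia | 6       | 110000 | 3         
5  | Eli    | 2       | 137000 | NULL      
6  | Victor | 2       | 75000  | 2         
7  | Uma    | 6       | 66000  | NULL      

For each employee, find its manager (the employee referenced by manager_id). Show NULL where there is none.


This is a self-join: employees is joined to a second copy of itself, matching each row's manager_id to another row's id. Use LEFT JOIN so rows with manager_id=NULL are kept.
  - employee 1 (Aaron): manager_id=NULL -> NULL
  - employee 2 (George): manager_id=1 -> Aaron
  - employee 3 (Frank): manager_id=1 -> Aaron
  - employee 4 (Olivia): manager_id=3 -> Frank
  - employee 5 (Eli): manager_id=NULL -> NULL
  - employee 6 (Victor): manager_id=2 -> George
  - employee 7 (Uma): manager_id=NULL -> NULL

SQL:
SELECT a.name AS item, b.name AS manager
FROM employees a
LEFT JOIN employees b ON a.manager_id = b.id

Result:
item   | manager
-------+--------
Aaron  | NULL   
George | Aaron  
Frank  | Aaron  
Olivia | Frank  
Eli    | NULL   
Victor | George 
Uma    | NULL   


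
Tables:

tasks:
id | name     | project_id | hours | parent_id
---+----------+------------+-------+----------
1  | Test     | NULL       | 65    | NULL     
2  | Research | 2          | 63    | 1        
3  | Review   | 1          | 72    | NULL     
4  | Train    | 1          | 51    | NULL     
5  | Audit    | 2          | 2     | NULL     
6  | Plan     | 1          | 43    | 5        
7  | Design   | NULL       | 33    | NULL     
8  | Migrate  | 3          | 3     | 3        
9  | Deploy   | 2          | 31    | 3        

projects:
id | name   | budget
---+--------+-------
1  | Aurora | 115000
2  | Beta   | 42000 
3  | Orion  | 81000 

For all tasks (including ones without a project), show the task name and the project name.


LEFT JOIN keeps every row from tasks (the left table); where project_id has no match in projects, the project columns become NULL. Walk through each task:
  - task 1 (Test): project_id=NULL, no match -> kept with NULL
  - task 2 (Research): project_id=2 -> matches Beta
  - task 3 (Review): project_id=1 -> matches Aurora
  - task 4 (Train): project_id=1 -> matches Aurora
  - task 5 (Audit): project_id=2 -> matches Beta
  - task 6 (Plan): project_id=1 -> matches Aurora
  - task 7 (Design): project_id=NULL, no match -> kept with NULL
  - task 8 (Migrate): project_id=3 -> matches Orion
  - task 9 (Deploy): project_id=2 -> matches Beta
All 9 rows appear; 2 have NULL project.

SQL:
SELECT a.name, b.name AS project
FROM tasks a
LEFT JOIN projects b ON a.project_id = b.id

Result:
name     | project
---------+--------
Test     | NULL   
Research | Beta   
Review   | Aurora 
Train    | Aurora 
Audit    | Beta   
Plan     | Aurora 
Design   | NULL   
Migrate  | Orion  
Deploy   | Beta   


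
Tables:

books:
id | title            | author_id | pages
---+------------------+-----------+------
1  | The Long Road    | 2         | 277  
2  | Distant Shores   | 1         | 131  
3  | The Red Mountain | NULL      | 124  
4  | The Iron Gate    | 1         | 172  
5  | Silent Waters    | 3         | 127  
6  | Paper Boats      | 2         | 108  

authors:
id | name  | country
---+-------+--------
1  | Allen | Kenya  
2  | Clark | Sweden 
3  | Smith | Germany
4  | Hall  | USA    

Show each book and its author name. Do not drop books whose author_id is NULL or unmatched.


LEFT JOIN keeps every row from books (the left table); where author_id has no match in authors, the author columns become NULL. Walk through each book:
  - book 1 (The Long Road): author_id=2 -> matches Clark
  - book 2 (Distant Shores): author_id=1 -> matches Allen
  - book 3 (The Red Mountain): author_id=NULL, no match -> kept with NULL
  - book 4 (The Iron Gate): author_id=1 -> matches Allen
  - book 5 (Silent Waters): author_id=3 -> matches Smith
  - book 6 (Paper Boats): author_id=2 -> matches Clark
All 6 rows appear; 1 has NULL author.

SQL:
SELECT a.title, b.name AS author
FROM books a
LEFT JOIN authors b ON a.author_id = b.id

Result:
title            | author
-----------------+-------
The Long Road    | Clark 
Distant Shores   | Allen 
The Red Mountain | NULL  
The Iron Gate    | Allen 
Silent Waters    | Smith 
Paper Boats      | Clark 


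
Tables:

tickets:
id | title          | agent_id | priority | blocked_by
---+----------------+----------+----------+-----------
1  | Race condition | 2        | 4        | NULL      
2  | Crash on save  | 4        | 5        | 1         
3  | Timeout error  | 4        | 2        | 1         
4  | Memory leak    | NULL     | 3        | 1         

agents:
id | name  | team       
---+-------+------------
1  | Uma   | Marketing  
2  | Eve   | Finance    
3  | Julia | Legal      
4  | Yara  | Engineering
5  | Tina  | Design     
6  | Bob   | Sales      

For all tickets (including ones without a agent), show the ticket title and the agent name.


LEFT JOIN keeps every row from tickets (the left table); where agent_id has no match in agents, the agent columns become NULL. Walk through each ticket:
  - ticket 1 (Race condition): agent_id=2 -> matches Eve
  - ticket 2 (Crash on save): agent_id=4 -> matches Yara
  - ticket 3 (Timeout error): agent_id=4 -> matches Yara
  - ticket 4 (Memory leak): agent_id=NULL, no match -> kept with NULL
All 4 rows appear; 1 has NULL agent.

SQL:
SELECT a.title, b.name AS agent
FROM tickets a
LEFT JOIN agents b ON a.agent_id = b.id

Result:
title          | agent
---------------+------
Race condition | Eve  
Crash on save  | Yara 
Timeout error  | Yara 
Memory leak    | NULL 


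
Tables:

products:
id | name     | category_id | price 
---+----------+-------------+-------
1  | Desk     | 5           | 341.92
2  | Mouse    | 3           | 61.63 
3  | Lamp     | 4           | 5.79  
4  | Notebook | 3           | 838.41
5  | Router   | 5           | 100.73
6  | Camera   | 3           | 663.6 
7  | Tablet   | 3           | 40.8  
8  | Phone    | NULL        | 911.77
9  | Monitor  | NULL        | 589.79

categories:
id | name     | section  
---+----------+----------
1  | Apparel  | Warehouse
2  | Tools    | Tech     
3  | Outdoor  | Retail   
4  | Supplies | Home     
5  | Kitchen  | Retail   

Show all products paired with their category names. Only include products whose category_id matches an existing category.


INNER JOIN keeps only products rows whose category_id matches an id in categories. Walk through each product:
  - product 1 (Desk): category_id=5 -> matches Kitchen
  - product 2 (Mouse): category_id=3 -> matches Outdoor
  - product 3 (Lamp): category_id=4 -> matches Supplies
  - product 4 (Notebook): category_id=3 -> matches Outdoor
  - product 5 (Router): category_id=5 -> matches Kitchen
  - product 6 (Camera): category_id=3 -> matches Outdoor
  - product 7 (Tablet): category_id=3 -> matches Outdoor
  - product 8 (Phone): category_id=NULL, no match -> dropped
  - product 9 (Monitor): category_id=NULL, no match -> dropped
So 2 of 9 rows are dropped.

SQL:
SELECT a.name, b.name AS category
FROM products a
INNER JOIN categories b ON a.category_id = b.id

Result:
name     | category
---------+---------
Desk     | Kitchen 
Mouse    | Outdoor 
Lamp     | Supplies
Notebook | Outdoor 
Router   | Kitchen 
Camera   | Outdoor 
Tablet   | Outdoor 


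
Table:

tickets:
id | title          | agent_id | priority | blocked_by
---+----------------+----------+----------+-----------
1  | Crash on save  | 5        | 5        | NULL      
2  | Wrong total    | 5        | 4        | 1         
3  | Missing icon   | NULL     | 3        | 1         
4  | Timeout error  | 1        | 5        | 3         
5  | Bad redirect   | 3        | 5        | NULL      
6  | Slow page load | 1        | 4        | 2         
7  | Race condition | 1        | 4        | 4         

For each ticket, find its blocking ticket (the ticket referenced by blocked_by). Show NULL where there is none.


This is a self-join: tickets is joined to a second copy of itself, matching each row's blocked_by to another row's id. Use LEFT JOIN so rows with blocked_by=NULL are kept.
  - ticket 1 (Crash on save): blocked_by=NULL -> NULL
  - ticket 2 (Wrong total): blocked_by=1 -> Crash on save
  - ticket 3 (Missing icon): blocked_by=1 -> Crash on save
  - ticket 4 (Timeout error): blocked_by=3 -> Missing icon
  - ticket 5 (Bad redirect): blocked_by=NULL -> NULL
  - ticket 6 (Slow page load): blocked_by=2 -> Wrong total
  - ticket 7 (Race condition): blocked_by=4 -> Timeout error

SQL:
SELECT a.title AS item, b.title AS blocked_by
FROM tickets a
LEFT JOIN tickets b ON a.blocked_by = b.id

Result:
item           | blocked_by   
---------------+--------------
Crash on save  | NULL         
Wrong total    | Crash on save
Missing icon   | Crash on save
Timeout error  | Missing icon 
Bad redirect   | NULL         
Slow page load | Wrong total  
Race condition | Timeout error


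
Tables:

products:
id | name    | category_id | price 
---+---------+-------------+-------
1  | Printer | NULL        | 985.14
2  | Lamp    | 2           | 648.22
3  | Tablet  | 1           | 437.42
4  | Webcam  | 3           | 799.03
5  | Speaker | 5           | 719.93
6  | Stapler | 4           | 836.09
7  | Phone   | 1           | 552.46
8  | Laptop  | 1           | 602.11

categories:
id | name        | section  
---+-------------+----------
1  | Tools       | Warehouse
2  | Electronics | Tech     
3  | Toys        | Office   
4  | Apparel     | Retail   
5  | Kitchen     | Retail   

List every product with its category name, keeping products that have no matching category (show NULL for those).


LEFT JOIN keeps every row from products (the left table); where category_id has no match in categories, the category columns become NULL. Walk through each product:
  - product 1 (Printer): category_id=NULL, no match -> kept with NULL
  - product 2 (Lamp): category_id=2 -> matches Electronics
  - product 3 (Tablet): category_id=1 -> matches Tools
  - product 4 (Webcam): category_id=3 -> matches Toys
  - product 5 (Speaker): category_id=5 -> matches Kitchen
  - product 6 (Stapler): category_id=4 -> matches Apparel
  - product 7 (Phone): category_id=1 -> matches Tools
  - product 8 (Laptop): category_id=1 -> matches Tools
All 8 rows appear; 1 has NULL category.

SQL:
SELECT a.name, b.name AS category
FROM products a
LEFT JOIN categories b ON a.category_id = b.id

Result:
name    | category   
--------+------------
Printer | NULL       
Lamp    | Electronics
Tablet  | Tools      
Webcam  | Toys       
Speaker | Kitchen    
Stapler | Apparel    
Phone   | Tools      
Laptop  | Tools      


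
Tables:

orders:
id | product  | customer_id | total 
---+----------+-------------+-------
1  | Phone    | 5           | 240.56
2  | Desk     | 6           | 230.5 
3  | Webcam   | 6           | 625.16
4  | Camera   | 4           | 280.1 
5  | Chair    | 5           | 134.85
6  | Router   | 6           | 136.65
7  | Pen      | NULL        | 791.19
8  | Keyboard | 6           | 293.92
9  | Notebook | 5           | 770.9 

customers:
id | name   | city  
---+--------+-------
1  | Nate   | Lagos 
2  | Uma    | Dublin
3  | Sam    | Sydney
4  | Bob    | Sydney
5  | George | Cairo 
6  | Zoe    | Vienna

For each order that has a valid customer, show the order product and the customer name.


INNER JOIN keeps only orders rows whose customer_id matches an id in customers. Walk through each order:
  - order 1 (Phone): customer_id=5 -> matches George
  - order 2 (Desk): customer_id=6 -> matches Zoe
  - order 3 (Webcam): customer_id=6 -> matches Zoe
  - order 4 (Camera): customer_id=4 -> matches Bob
  - order 5 (Chair): customer_id=5 -> matches George
  - order 6 (Router): customer_id=6 -> matches Zoe
  - order 7 (Pen): customer_id=NULL, no match -> dropped
  - order 8 (Keyboard): customer_id=6 -> matches Zoe
  - order 9 (Notebook): customer_id=5 -> matches George
So 1 of 9 rows is dropped.

SQL:
SELECT a.product, b.name AS customer
FROM orders a
INNER JOIN customers b ON a.customer_id = b.id

Result:
product  | customer
---------+---------
Phone    | George  
Desk     | Zoe     
Webcam   | Zoe     
Camera   | Bob     
Chair    | George  
Router   | Zoe     
Keyboard | Zoe     
Notebook | George  


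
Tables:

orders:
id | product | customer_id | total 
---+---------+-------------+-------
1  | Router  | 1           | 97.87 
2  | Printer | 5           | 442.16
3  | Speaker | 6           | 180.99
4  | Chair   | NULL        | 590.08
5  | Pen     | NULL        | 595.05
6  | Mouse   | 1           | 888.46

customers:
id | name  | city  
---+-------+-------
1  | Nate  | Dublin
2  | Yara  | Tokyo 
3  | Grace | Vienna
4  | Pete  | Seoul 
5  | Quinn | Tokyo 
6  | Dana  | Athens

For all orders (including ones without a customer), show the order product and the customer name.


LEFT JOIN keeps every row from orders (the left table); where customer_id has no match in customers, the customer columns become NULL. Walk through each order:
  - order 1 (Router): customer_id=1 -> matches Nate
  - order 2 (Printer): customer_id=5 -> matches Quinn
  - order 3 (Speaker): customer_id=6 -> matches Dana
  - order 4 (Chair): customer_id=NULL, no match -> kept with NULL
  - order 5 (Pen): customer_id=NULL, no match -> kept with NULL
  - order 6 (Mouse): customer_id=1 -> matches Nate
All 6 rows appear; 2 have NULL customer.

SQL:
SELECT a.product, b.name AS customer
FROM orders a
LEFT JOIN customers b ON a.customer_id = b.id

Result:
product | customer
--------+---------
Router  | Nate    
Printer | Quinn   
Speaker | Dana    
Chair   | NULL    
Pen     | NULL    
Mouse   | Nate    


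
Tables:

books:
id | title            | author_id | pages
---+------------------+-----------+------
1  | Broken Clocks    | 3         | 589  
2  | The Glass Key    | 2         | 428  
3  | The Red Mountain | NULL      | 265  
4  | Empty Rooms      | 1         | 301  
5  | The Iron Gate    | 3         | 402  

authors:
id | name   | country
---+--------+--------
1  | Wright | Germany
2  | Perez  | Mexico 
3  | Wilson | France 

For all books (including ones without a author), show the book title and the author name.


LEFT JOIN keeps every row from books (the left table); where author_id has no match in authors, the author columns become NULL. Walk through each book:
  - book 1 (Broken Clocks): author_id=3 -> matches Wilson
  - book 2 (The Glass Key): author_id=2 -> matches Perez
  - book 3 (The Red Mountain): author_id=NULL, no match -> kept with NULL
  - book 4 (Empty Rooms): author_id=1 -> matches Wright
  - book 5 (The Iron Gate): author_id=3 -> matches Wilson
All 5 rows appear; 1 has NULL author.

SQL:
SELECT a.title, b.name AS author
FROM books a
LEFT JOIN authors b ON a.author_id = b.id

Result:
title            | author
-----------------+-------
Broken Clocks    | Wilson
The Glass Key    | Perez 
The Red Mountain | NULL  
Empty Rooms      | Wright
The Iron Gate    | Wilson


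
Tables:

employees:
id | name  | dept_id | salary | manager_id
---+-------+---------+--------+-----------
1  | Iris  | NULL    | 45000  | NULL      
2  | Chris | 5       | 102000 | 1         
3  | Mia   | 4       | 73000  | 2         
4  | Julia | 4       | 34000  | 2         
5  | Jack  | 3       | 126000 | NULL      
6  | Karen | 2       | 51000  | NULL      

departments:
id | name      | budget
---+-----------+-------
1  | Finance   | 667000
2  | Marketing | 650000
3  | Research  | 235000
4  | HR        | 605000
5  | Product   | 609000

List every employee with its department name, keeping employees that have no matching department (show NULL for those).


LEFT JOIN keeps every row from employees (the left table); where dept_id has no match in departments, the department columns become NULL. Walk through each employee:
  - employee 1 (Iris): dept_id=NULL, no match -> kept with NULL
  - employee 2 (Chris): dept_id=5 -> matches Product
  - employee 3 (Mia): dept_id=4 -> matches HR
  - employee 4 (Julia): dept_id=4 -> matches HR
  - employee 5 (Jack): dept_id=3 -> matches Research
  - employee 6 (Karen): dept_id=2 -> matches Marketing
All 6 rows appear; 1 has NULL department.

SQL:
SELECT a.name, b.name AS department
FROM employees a
LEFT JOIN departments b ON a.dept_id = b.id

Result:
name  | department
------+-----------
Iris  | NULL      
Chris | Product   
Mia   | HR        
Julia | HR        
Jack  | Research  
Karen | Marketing 


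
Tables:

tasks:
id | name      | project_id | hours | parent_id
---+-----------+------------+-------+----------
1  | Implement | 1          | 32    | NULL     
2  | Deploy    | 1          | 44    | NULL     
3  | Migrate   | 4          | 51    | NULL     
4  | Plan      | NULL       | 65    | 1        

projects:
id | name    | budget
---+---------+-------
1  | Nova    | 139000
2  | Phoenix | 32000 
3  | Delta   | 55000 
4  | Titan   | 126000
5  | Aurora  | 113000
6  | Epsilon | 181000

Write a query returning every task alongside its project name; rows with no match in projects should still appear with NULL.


LEFT JOIN keeps every row from tasks (the left table); where project_id has no match in projects, the project columns become NULL. Walk through each task:
  - task 1 (Implement): project_id=1 -> matches Nova
  - task 2 (Deploy): project_id=1 -> matches Nova
  - task 3 (Migrate): project_id=4 -> matches Titan
  - task 4 (Plan): project_id=NULL, no match -> kept with NULL
All 4 rows appear; 1 has NULL project.

SQL:
SELECT a.name, b.name AS project
FROM tasks a
LEFT JOIN projects b ON a.project_id = b.id

Result:
name      | project
----------+--------
Implement | Nova   
Deploy    | Nova   
Migrate   | Titan  
Plan      | NULL   


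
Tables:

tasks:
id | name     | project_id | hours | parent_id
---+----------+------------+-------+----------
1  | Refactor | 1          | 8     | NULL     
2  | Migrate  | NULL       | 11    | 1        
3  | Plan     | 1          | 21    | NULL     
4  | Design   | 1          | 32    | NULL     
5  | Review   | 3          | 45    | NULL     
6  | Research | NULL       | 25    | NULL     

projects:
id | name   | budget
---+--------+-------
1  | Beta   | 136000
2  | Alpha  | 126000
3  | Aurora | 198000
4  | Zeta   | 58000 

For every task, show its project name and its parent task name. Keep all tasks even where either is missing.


Two LEFT JOINs from the same base table tasks: one to projects via project_id, one to tasks itself via parent_id. Both are LEFT so every task is preserved.
Match against projects:
  - task 1 (Refactor): project_id=1 -> matches Beta
  - task 2 (Migrate): project_id=NULL, no match -> kept with NULL
  - task 3 (Plan): project_id=1 -> matches Beta
  - task 4 (Design): project_id=1 -> matches Beta
  - task 5 (Review): project_id=3 -> matches Aurora
  - task 6 (Research): project_id=NULL, no match -> kept with NULL
Match against tasks (self):
  - task 1 (Refactor): parent_id=NULL -> NULL
  - task 2 (Migrate): parent_id=1 -> Refactor
  - task 3 (Plan): parent_id=NULL -> NULL
  - task 4 (Design): parent_id=NULL -> NULL
  - task 5 (Review): parent_id=NULL -> NULL
  - task 6 (Research): parent_id=NULL -> NULL

SQL:
SELECT a.name, b.name AS project, c.name AS parent
FROM tasks a
LEFT JOIN projects b ON a.project_id = b.id
LEFT JOIN tasks c ON a.parent_id = c.id

Result:
name     | project | parent  
---------+---------+---------
Refactor | Beta    | NULL    
Migrate  | NULL    | Refactor
Plan     | Beta    | NULL    
Design   | Beta    | NULL    
Review   | Aurora  | NULL    
Research | NULL    | NULL    


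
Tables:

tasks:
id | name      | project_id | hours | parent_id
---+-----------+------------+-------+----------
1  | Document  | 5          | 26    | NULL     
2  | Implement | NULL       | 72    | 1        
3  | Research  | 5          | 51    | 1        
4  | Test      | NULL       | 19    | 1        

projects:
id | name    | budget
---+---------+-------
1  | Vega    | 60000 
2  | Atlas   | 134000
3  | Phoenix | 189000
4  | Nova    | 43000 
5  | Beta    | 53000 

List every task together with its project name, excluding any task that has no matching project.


INNER JOIN keeps only tasks rows whose project_id matches an id in projects. Walk through each task:
  - task 1 (Document): project_id=5 -> matches Beta
  - task 2 (Implement): project_id=NULL, no match -> dropped
  - task 3 (Research): project_id=5 -> matches Beta
  - task 4 (Test): project_id=NULL, no match -> dropped
So 2 of 4 rows are dropped.

SQL:
SELECT a.name, b.name AS project
FROM tasks a
INNER JOIN projects b ON a.project_id = b.id

Result:
name     | project
---------+--------
Document | Beta   
Research | Beta   


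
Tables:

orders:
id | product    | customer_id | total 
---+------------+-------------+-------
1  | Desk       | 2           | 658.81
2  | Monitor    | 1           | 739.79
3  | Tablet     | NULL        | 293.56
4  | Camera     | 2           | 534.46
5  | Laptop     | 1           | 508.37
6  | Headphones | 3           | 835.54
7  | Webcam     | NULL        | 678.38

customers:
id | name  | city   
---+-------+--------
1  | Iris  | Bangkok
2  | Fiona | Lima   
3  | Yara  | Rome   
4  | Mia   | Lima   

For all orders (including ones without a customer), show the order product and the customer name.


LEFT JOIN keeps every row from orders (the left table); where customer_id has no match in customers, the customer columns become NULL. Walk through each order:
  - order 1 (Desk): customer_id=2 -> matches Fiona
  - order 2 (Monitor): customer_id=1 -> matches Iris
  - order 3 (Tablet): customer_id=NULL, no match -> kept with NULL
  - order 4 (Camera): customer_id=2 -> matches Fiona
  - order 5 (Laptop): customer_id=1 -> matches Iris
  - order 6 (Headphones): customer_id=3 -> matches Yara
  - order 7 (Webcam): customer_id=NULL, no match -> kept with NULL
All 7 rows appear; 2 have NULL customer.

SQL:
SELECT a.product, b.name AS customer
FROM orders a
LEFT JOIN customers b ON a.customer_id = b.id

Result:
product    | customer
-----------+---------
Desk       | Fiona   
Monitor    | Iris    
Tablet     | NULL    
Camera     | Fiona   
Laptop     | Iris    
Headphones | Yara    
Webcam     | NULL    


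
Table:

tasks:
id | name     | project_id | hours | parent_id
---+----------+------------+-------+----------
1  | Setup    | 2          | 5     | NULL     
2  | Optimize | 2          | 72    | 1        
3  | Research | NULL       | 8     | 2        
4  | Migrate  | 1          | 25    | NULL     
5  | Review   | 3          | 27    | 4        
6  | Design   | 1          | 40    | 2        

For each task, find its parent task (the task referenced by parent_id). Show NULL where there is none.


This is a self-join: tasks is joined to a second copy of itself, matching each row's parent_id to another row's id. Use LEFT JOIN so rows with parent_id=NULL are kept.
  - task 1 (Setup): parent_id=NULL -> NULL
  - task 2 (Optimize): parent_id=1 -> Setup
  - task 3 (Research): parent_id=2 -> Optimize
  - task 4 (Migrate): parent_id=NULL -> NULL
  - task 5 (Review): parent_id=4 -> Migrate
  - task 6 (Design): parent_id=2 -> Optimize

SQL:
SELECT a.name AS item, b.name AS parent
FROM tasks a
LEFT JOIN tasks b ON a.parent_id = b.id

Result:
item     | parent  
---------+---------
Setup    | NULL    
Optimize | Setup   
Research | Optimize
Migrate  | NULL    
Review   | Migrate 
Design   | Optimize


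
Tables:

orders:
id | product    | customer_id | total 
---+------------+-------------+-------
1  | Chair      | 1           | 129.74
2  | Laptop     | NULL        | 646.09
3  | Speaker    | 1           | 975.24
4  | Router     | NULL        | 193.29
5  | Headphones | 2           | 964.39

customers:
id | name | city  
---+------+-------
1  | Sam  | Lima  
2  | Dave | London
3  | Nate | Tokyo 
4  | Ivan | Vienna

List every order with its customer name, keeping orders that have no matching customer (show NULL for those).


LEFT JOIN keeps every row from orders (the left table); where customer_id has no match in customers, the customer columns become NULL. Walk through each order:
  - order 1 (Chair): customer_id=1 -> matches Sam
  - order 2 (Laptop): customer_id=NULL, no match -> kept with NULL
  - order 3 (Speaker): customer_id=1 -> matches Sam
  - order 4 (Router): customer_id=NULL, no match -> kept with NULL
  - order 5 (Headphones): customer_id=2 -> matches Dave
All 5 rows appear; 2 have NULL customer.

SQL:
SELECT a.product, b.name AS customer
FROM orders a
LEFT JOIN customers b ON a.customer_id = b.id

Result:
product    | customer
-----------+---------
Chair      | Sam     
Laptop     | NULL    
Speaker    | Sam     
Router     | NULL    
Headphones | Dave    


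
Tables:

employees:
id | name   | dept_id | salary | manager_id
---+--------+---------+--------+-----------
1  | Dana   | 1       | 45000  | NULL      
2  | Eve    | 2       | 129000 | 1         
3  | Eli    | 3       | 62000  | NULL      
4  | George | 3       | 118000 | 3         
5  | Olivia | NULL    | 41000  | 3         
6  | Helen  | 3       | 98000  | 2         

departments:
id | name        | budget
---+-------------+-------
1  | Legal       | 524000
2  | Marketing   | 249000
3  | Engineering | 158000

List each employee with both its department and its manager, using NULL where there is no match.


Two LEFT JOINs from the same base table employees: one to departments via dept_id, one to employees itself via manager_id. Both are LEFT so every employee is preserved.
Match against departments:
  - employee 1 (Dana): dept_id=1 -> matches Legal
  - employee 2 (Eve): dept_id=2 -> matches Marketing
  - employee 3 (Eli): dept_id=3 -> matches Engineering
  - employee 4 (George): dept_id=3 -> matches Engineering
  - employee 5 (Olivia): dept_id=NULL, no match -> kept with NULL
  - employee 6 (Helen): dept_id=3 -> matches Engineering
Match against employees (self):
  - employee 1 (Dana): manager_id=NULL -> NULL
  - employee 2 (Eve): manager_id=1 -> Dana
  - employee 3 (Eli): manager_id=NULL -> NULL
  - employee 4 (George): manager_id=3 -> Eli
  - employee 5 (Olivia): manager_id=3 -> Eli
  - employee 6 (Helen): manager_id=2 -> Eve

SQL:
SELECT a.name, b.name AS department, c.name AS manager
FROM employees a
LEFT JOIN departments b ON a.dept_id = b.id
LEFT JOIN employees c ON a.manager_id = c.id

Result:
name   | department  | manager
-------+-------------+--------
Dana   | Legal       | NULL   
Eve    | Marketing   | Dana   
Eli    | Engineering | NULL   
George | Engineering | Eli    
Olivia | NULL        | Eli    
Helen  | Engineering | Eve    


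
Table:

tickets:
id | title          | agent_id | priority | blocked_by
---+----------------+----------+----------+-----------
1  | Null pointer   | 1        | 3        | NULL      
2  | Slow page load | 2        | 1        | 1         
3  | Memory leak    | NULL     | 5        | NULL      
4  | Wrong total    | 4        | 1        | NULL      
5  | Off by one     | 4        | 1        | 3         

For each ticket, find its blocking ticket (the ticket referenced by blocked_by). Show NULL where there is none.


This is a self-join: tickets is joined to a second copy of itself, matching each row's blocked_by to another row's id. Use LEFT JOIN so rows with blocked_by=NULL are kept.
  - ticket 1 (Null pointer): blocked_by=NULL -> NULL
  - ticket 2 (Slow page load): blocked_by=1 -> Null pointer
  - ticket 3 (Memory leak): blocked_by=NULL -> NULL
  - ticket 4 (Wrong total): blocked_by=NULL -> NULL
  - ticket 5 (Off by one): blocked_by=3 -> Memory leak

SQL:
SELECT a.title AS item, b.title AS blocked_by
FROM tickets a
LEFT JOIN tickets b ON a.blocked_by = b.id

Result:
item           | blocked_by  
---------------+-------------
Null pointer   | NULL        
Slow page load | Null pointer
Memory leak    | NULL        
Wrong total    | NULL        
Off by one     | Memory leak 


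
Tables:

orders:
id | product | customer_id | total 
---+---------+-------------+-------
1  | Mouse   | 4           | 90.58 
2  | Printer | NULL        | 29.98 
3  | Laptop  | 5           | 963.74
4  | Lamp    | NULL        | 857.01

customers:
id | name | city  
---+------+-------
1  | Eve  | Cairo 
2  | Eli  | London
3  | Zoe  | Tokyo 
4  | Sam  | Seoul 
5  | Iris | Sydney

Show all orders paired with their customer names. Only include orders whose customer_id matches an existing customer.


INNER JOIN keeps only orders rows whose customer_id matches an id in customers. Walk through each order:
  - order 1 (Mouse): customer_id=4 -> matches Sam
  - order 2 (Printer): customer_id=NULL, no match -> dropped
  - order 3 (Laptop): customer_id=5 -> matches Iris
  - order 4 (Lamp): customer_id=NULL, no match -> dropped
So 2 of 4 rows are dropped.

SQL:
SELECT a.product, b.name AS customer
FROM orders a
INNER JOIN customers b ON a.customer_id = b.id

Result:
product | customer
--------+---------
Mouse   | Sam     
Laptop  | Iris    
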